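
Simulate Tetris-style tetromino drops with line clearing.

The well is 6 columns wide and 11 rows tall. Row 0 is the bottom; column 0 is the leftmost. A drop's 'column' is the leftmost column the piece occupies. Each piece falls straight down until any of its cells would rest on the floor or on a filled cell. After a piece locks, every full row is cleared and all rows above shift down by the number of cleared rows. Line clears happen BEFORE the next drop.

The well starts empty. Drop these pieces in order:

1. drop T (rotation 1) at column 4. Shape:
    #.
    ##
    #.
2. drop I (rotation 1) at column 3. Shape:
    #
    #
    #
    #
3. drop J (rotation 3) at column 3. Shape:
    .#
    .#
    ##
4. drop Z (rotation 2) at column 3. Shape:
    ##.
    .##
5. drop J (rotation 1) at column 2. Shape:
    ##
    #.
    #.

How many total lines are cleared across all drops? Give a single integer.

Answer: 0

Derivation:
Drop 1: T rot1 at col 4 lands with bottom-row=0; cleared 0 line(s) (total 0); column heights now [0 0 0 0 3 2], max=3
Drop 2: I rot1 at col 3 lands with bottom-row=0; cleared 0 line(s) (total 0); column heights now [0 0 0 4 3 2], max=4
Drop 3: J rot3 at col 3 lands with bottom-row=4; cleared 0 line(s) (total 0); column heights now [0 0 0 5 7 2], max=7
Drop 4: Z rot2 at col 3 lands with bottom-row=7; cleared 0 line(s) (total 0); column heights now [0 0 0 9 9 8], max=9
Drop 5: J rot1 at col 2 lands with bottom-row=7; cleared 0 line(s) (total 0); column heights now [0 0 10 10 9 8], max=10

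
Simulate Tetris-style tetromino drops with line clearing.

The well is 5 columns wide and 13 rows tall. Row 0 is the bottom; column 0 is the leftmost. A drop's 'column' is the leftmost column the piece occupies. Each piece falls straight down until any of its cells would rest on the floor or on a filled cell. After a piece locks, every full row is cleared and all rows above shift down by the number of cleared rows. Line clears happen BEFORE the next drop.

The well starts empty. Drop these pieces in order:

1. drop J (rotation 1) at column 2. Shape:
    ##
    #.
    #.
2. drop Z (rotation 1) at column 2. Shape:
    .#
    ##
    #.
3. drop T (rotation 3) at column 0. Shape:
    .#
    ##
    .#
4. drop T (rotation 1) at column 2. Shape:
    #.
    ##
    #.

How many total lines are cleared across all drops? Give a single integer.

Answer: 0

Derivation:
Drop 1: J rot1 at col 2 lands with bottom-row=0; cleared 0 line(s) (total 0); column heights now [0 0 3 3 0], max=3
Drop 2: Z rot1 at col 2 lands with bottom-row=3; cleared 0 line(s) (total 0); column heights now [0 0 5 6 0], max=6
Drop 3: T rot3 at col 0 lands with bottom-row=0; cleared 0 line(s) (total 0); column heights now [2 3 5 6 0], max=6
Drop 4: T rot1 at col 2 lands with bottom-row=5; cleared 0 line(s) (total 0); column heights now [2 3 8 7 0], max=8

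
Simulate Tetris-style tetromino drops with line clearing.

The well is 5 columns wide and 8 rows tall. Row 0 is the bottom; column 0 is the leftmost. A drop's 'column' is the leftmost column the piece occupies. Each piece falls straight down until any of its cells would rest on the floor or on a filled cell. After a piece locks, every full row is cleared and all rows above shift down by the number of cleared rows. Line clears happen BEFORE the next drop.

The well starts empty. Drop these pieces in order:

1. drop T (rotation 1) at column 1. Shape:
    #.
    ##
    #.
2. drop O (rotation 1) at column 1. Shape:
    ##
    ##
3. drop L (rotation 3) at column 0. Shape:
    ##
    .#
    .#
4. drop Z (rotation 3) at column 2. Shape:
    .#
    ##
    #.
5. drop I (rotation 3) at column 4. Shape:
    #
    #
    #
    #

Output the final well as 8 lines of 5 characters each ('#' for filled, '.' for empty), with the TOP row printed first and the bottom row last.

Answer: ##.#.
.###.
.##..
.##..
.##.#
.#..#
.##.#
.#..#

Derivation:
Drop 1: T rot1 at col 1 lands with bottom-row=0; cleared 0 line(s) (total 0); column heights now [0 3 2 0 0], max=3
Drop 2: O rot1 at col 1 lands with bottom-row=3; cleared 0 line(s) (total 0); column heights now [0 5 5 0 0], max=5
Drop 3: L rot3 at col 0 lands with bottom-row=5; cleared 0 line(s) (total 0); column heights now [8 8 5 0 0], max=8
Drop 4: Z rot3 at col 2 lands with bottom-row=5; cleared 0 line(s) (total 0); column heights now [8 8 7 8 0], max=8
Drop 5: I rot3 at col 4 lands with bottom-row=0; cleared 0 line(s) (total 0); column heights now [8 8 7 8 4], max=8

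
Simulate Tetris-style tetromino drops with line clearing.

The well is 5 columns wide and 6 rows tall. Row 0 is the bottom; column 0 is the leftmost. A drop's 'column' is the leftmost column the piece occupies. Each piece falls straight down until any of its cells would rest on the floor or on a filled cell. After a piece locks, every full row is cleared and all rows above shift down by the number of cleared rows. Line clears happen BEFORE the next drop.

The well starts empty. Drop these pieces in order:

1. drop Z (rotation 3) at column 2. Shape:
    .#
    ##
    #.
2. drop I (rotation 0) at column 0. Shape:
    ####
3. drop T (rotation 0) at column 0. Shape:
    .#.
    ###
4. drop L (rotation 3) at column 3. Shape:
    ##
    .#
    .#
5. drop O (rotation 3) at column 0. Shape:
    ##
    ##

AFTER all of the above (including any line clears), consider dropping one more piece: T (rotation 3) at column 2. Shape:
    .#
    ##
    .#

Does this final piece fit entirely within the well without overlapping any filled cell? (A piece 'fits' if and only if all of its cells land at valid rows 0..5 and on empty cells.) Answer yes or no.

Drop 1: Z rot3 at col 2 lands with bottom-row=0; cleared 0 line(s) (total 0); column heights now [0 0 2 3 0], max=3
Drop 2: I rot0 at col 0 lands with bottom-row=3; cleared 0 line(s) (total 0); column heights now [4 4 4 4 0], max=4
Drop 3: T rot0 at col 0 lands with bottom-row=4; cleared 0 line(s) (total 0); column heights now [5 6 5 4 0], max=6
Drop 4: L rot3 at col 3 lands with bottom-row=2; cleared 2 line(s) (total 2); column heights now [0 4 2 3 3], max=4
Drop 5: O rot3 at col 0 lands with bottom-row=4; cleared 0 line(s) (total 2); column heights now [6 6 2 3 3], max=6
Test piece T rot3 at col 2 (width 2): heights before test = [6 6 2 3 3]; fits = True

Answer: yes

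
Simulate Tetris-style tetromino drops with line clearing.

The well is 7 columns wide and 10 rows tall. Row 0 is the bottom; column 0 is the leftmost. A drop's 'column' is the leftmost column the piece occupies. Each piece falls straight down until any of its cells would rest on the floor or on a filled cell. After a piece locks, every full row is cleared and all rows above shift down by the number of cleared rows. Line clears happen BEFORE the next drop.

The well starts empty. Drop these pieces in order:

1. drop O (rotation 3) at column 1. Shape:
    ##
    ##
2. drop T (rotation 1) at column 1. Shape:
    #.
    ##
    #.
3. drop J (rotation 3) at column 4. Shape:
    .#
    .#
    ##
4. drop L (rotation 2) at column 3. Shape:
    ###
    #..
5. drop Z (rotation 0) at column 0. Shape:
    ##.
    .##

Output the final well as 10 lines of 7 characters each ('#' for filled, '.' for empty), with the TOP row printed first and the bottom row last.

Drop 1: O rot3 at col 1 lands with bottom-row=0; cleared 0 line(s) (total 0); column heights now [0 2 2 0 0 0 0], max=2
Drop 2: T rot1 at col 1 lands with bottom-row=2; cleared 0 line(s) (total 0); column heights now [0 5 4 0 0 0 0], max=5
Drop 3: J rot3 at col 4 lands with bottom-row=0; cleared 0 line(s) (total 0); column heights now [0 5 4 0 1 3 0], max=5
Drop 4: L rot2 at col 3 lands with bottom-row=2; cleared 0 line(s) (total 0); column heights now [0 5 4 4 4 4 0], max=5
Drop 5: Z rot0 at col 0 lands with bottom-row=5; cleared 0 line(s) (total 0); column heights now [7 7 6 4 4 4 0], max=7

Answer: .......
.......
.......
##.....
.##....
.#.....
.#####.
.#.#.#.
.##..#.
.##.##.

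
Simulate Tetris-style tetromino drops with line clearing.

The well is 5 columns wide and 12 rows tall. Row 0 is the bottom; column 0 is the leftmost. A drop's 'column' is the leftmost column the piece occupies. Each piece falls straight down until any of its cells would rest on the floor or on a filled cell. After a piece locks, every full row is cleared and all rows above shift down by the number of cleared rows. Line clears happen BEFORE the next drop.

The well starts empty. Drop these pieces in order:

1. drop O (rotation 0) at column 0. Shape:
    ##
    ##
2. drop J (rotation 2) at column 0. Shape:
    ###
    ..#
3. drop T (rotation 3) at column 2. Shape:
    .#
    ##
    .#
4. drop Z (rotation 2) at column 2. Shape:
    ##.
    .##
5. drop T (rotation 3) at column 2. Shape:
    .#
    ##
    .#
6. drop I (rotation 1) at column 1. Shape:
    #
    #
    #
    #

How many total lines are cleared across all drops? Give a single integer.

Answer: 0

Derivation:
Drop 1: O rot0 at col 0 lands with bottom-row=0; cleared 0 line(s) (total 0); column heights now [2 2 0 0 0], max=2
Drop 2: J rot2 at col 0 lands with bottom-row=1; cleared 0 line(s) (total 0); column heights now [3 3 3 0 0], max=3
Drop 3: T rot3 at col 2 lands with bottom-row=2; cleared 0 line(s) (total 0); column heights now [3 3 4 5 0], max=5
Drop 4: Z rot2 at col 2 lands with bottom-row=5; cleared 0 line(s) (total 0); column heights now [3 3 7 7 6], max=7
Drop 5: T rot3 at col 2 lands with bottom-row=7; cleared 0 line(s) (total 0); column heights now [3 3 9 10 6], max=10
Drop 6: I rot1 at col 1 lands with bottom-row=3; cleared 0 line(s) (total 0); column heights now [3 7 9 10 6], max=10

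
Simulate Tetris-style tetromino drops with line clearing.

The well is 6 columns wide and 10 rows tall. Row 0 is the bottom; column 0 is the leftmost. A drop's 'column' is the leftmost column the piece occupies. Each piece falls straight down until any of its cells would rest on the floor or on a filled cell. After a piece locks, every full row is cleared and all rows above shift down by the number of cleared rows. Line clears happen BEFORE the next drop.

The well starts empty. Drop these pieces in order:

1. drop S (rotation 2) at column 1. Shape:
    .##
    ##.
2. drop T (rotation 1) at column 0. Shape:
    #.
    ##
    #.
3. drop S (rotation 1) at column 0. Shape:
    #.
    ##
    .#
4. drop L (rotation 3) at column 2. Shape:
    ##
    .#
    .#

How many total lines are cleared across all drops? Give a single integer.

Answer: 0

Derivation:
Drop 1: S rot2 at col 1 lands with bottom-row=0; cleared 0 line(s) (total 0); column heights now [0 1 2 2 0 0], max=2
Drop 2: T rot1 at col 0 lands with bottom-row=0; cleared 0 line(s) (total 0); column heights now [3 2 2 2 0 0], max=3
Drop 3: S rot1 at col 0 lands with bottom-row=2; cleared 0 line(s) (total 0); column heights now [5 4 2 2 0 0], max=5
Drop 4: L rot3 at col 2 lands with bottom-row=2; cleared 0 line(s) (total 0); column heights now [5 4 5 5 0 0], max=5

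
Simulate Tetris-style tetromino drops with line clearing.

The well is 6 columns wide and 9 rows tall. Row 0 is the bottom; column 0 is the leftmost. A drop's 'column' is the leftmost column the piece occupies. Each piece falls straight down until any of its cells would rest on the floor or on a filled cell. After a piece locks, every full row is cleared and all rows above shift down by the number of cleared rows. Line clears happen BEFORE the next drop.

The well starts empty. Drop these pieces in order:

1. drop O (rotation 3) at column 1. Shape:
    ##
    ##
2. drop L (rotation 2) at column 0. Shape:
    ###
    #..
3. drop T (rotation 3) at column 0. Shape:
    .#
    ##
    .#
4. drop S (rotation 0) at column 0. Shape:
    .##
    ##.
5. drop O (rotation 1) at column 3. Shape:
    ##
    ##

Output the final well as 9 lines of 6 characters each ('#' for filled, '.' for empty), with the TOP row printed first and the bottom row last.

Drop 1: O rot3 at col 1 lands with bottom-row=0; cleared 0 line(s) (total 0); column heights now [0 2 2 0 0 0], max=2
Drop 2: L rot2 at col 0 lands with bottom-row=1; cleared 0 line(s) (total 0); column heights now [3 3 3 0 0 0], max=3
Drop 3: T rot3 at col 0 lands with bottom-row=3; cleared 0 line(s) (total 0); column heights now [5 6 3 0 0 0], max=6
Drop 4: S rot0 at col 0 lands with bottom-row=6; cleared 0 line(s) (total 0); column heights now [7 8 8 0 0 0], max=8
Drop 5: O rot1 at col 3 lands with bottom-row=0; cleared 0 line(s) (total 0); column heights now [7 8 8 2 2 0], max=8

Answer: ......
.##...
##....
.#....
##....
.#....
###...
#####.
.####.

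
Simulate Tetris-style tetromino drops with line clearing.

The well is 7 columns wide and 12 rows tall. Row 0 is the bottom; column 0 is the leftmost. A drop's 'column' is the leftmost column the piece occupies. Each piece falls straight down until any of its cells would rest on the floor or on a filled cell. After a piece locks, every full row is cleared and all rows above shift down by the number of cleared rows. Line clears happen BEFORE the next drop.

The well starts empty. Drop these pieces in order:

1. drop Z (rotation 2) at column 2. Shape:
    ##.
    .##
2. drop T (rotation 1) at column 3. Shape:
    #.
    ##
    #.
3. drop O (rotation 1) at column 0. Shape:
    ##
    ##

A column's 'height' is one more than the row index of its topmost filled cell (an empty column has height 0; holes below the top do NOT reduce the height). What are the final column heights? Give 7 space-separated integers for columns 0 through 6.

Answer: 2 2 2 5 4 0 0

Derivation:
Drop 1: Z rot2 at col 2 lands with bottom-row=0; cleared 0 line(s) (total 0); column heights now [0 0 2 2 1 0 0], max=2
Drop 2: T rot1 at col 3 lands with bottom-row=2; cleared 0 line(s) (total 0); column heights now [0 0 2 5 4 0 0], max=5
Drop 3: O rot1 at col 0 lands with bottom-row=0; cleared 0 line(s) (total 0); column heights now [2 2 2 5 4 0 0], max=5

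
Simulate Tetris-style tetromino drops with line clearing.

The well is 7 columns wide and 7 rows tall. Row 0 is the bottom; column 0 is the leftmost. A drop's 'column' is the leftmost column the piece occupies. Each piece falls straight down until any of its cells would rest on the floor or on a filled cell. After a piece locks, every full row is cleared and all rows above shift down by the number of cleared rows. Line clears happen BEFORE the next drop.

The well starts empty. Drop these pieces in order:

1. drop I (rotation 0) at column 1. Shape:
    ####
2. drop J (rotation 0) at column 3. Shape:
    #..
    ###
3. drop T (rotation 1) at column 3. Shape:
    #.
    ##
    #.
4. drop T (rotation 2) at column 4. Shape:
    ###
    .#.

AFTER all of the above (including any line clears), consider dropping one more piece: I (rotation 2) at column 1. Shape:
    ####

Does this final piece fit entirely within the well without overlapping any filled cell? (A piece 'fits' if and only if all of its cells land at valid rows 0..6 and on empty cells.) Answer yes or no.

Answer: yes

Derivation:
Drop 1: I rot0 at col 1 lands with bottom-row=0; cleared 0 line(s) (total 0); column heights now [0 1 1 1 1 0 0], max=1
Drop 2: J rot0 at col 3 lands with bottom-row=1; cleared 0 line(s) (total 0); column heights now [0 1 1 3 2 2 0], max=3
Drop 3: T rot1 at col 3 lands with bottom-row=3; cleared 0 line(s) (total 0); column heights now [0 1 1 6 5 2 0], max=6
Drop 4: T rot2 at col 4 lands with bottom-row=4; cleared 0 line(s) (total 0); column heights now [0 1 1 6 6 6 6], max=6
Test piece I rot2 at col 1 (width 4): heights before test = [0 1 1 6 6 6 6]; fits = True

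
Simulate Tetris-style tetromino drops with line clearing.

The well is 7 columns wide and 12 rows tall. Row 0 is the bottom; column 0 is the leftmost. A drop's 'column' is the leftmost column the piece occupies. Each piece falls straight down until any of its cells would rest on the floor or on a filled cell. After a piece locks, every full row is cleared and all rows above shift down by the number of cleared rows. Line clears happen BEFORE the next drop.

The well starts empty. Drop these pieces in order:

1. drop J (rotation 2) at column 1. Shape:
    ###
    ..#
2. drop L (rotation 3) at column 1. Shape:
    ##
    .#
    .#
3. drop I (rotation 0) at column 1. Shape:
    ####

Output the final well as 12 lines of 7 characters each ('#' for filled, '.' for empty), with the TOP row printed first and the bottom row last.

Drop 1: J rot2 at col 1 lands with bottom-row=0; cleared 0 line(s) (total 0); column heights now [0 2 2 2 0 0 0], max=2
Drop 2: L rot3 at col 1 lands with bottom-row=2; cleared 0 line(s) (total 0); column heights now [0 5 5 2 0 0 0], max=5
Drop 3: I rot0 at col 1 lands with bottom-row=5; cleared 0 line(s) (total 0); column heights now [0 6 6 6 6 0 0], max=6

Answer: .......
.......
.......
.......
.......
.......
.####..
.##....
..#....
..#....
.###...
...#...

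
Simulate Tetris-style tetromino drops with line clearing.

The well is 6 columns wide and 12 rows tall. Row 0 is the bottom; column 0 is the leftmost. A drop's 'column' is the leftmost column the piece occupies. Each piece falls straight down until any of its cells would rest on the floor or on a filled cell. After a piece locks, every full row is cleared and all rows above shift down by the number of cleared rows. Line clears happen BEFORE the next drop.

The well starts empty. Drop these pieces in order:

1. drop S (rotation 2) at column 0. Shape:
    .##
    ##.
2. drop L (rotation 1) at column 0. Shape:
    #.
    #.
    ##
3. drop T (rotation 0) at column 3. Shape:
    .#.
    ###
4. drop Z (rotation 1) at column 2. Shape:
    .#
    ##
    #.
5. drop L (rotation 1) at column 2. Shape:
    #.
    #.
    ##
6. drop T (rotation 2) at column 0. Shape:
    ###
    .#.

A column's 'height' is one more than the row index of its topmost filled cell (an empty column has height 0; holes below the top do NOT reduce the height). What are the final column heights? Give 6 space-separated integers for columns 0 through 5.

Answer: 9 9 9 6 2 1

Derivation:
Drop 1: S rot2 at col 0 lands with bottom-row=0; cleared 0 line(s) (total 0); column heights now [1 2 2 0 0 0], max=2
Drop 2: L rot1 at col 0 lands with bottom-row=2; cleared 0 line(s) (total 0); column heights now [5 3 2 0 0 0], max=5
Drop 3: T rot0 at col 3 lands with bottom-row=0; cleared 0 line(s) (total 0); column heights now [5 3 2 1 2 1], max=5
Drop 4: Z rot1 at col 2 lands with bottom-row=2; cleared 0 line(s) (total 0); column heights now [5 3 4 5 2 1], max=5
Drop 5: L rot1 at col 2 lands with bottom-row=5; cleared 0 line(s) (total 0); column heights now [5 3 8 6 2 1], max=8
Drop 6: T rot2 at col 0 lands with bottom-row=7; cleared 0 line(s) (total 0); column heights now [9 9 9 6 2 1], max=9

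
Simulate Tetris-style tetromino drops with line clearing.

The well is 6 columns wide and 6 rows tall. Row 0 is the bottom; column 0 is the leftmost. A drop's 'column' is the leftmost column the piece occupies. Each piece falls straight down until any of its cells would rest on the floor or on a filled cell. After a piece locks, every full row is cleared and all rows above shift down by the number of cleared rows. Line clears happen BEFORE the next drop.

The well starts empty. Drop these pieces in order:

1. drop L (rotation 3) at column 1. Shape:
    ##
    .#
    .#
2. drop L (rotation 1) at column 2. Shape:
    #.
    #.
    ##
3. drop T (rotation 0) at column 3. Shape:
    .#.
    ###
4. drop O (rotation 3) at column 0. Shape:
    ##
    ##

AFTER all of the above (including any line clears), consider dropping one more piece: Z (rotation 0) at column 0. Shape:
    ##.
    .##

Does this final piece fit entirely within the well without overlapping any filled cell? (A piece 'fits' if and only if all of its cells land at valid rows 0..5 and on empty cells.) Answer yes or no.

Answer: no

Derivation:
Drop 1: L rot3 at col 1 lands with bottom-row=0; cleared 0 line(s) (total 0); column heights now [0 3 3 0 0 0], max=3
Drop 2: L rot1 at col 2 lands with bottom-row=3; cleared 0 line(s) (total 0); column heights now [0 3 6 4 0 0], max=6
Drop 3: T rot0 at col 3 lands with bottom-row=4; cleared 0 line(s) (total 0); column heights now [0 3 6 5 6 5], max=6
Drop 4: O rot3 at col 0 lands with bottom-row=3; cleared 1 line(s) (total 1); column heights now [4 4 5 4 5 0], max=5
Test piece Z rot0 at col 0 (width 3): heights before test = [4 4 5 4 5 0]; fits = False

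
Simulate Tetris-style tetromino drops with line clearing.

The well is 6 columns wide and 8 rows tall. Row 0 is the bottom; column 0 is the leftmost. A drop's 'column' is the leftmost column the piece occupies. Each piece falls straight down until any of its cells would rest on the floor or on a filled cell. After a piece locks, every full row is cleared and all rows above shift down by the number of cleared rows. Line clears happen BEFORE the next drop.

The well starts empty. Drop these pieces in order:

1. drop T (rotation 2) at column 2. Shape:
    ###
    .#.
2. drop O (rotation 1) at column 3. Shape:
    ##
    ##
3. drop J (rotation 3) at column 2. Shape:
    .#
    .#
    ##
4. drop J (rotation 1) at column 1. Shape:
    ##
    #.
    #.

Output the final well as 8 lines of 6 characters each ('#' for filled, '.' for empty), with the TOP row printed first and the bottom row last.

Drop 1: T rot2 at col 2 lands with bottom-row=0; cleared 0 line(s) (total 0); column heights now [0 0 2 2 2 0], max=2
Drop 2: O rot1 at col 3 lands with bottom-row=2; cleared 0 line(s) (total 0); column heights now [0 0 2 4 4 0], max=4
Drop 3: J rot3 at col 2 lands with bottom-row=4; cleared 0 line(s) (total 0); column heights now [0 0 5 7 4 0], max=7
Drop 4: J rot1 at col 1 lands with bottom-row=3; cleared 0 line(s) (total 0); column heights now [0 6 6 7 4 0], max=7

Answer: ......
...#..
.###..
.###..
.#.##.
...##.
..###.
...#..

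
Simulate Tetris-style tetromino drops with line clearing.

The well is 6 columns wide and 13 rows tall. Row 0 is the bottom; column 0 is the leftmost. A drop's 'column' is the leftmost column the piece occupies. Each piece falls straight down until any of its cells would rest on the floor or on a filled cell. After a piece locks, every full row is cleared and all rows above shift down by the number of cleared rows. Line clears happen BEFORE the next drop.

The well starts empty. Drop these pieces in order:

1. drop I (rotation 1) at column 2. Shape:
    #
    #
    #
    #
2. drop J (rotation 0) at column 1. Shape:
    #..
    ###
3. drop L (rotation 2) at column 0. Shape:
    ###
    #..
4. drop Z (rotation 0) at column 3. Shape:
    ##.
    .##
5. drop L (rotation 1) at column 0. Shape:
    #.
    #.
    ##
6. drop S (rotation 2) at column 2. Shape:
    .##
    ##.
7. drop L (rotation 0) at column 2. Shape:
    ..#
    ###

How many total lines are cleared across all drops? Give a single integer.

Drop 1: I rot1 at col 2 lands with bottom-row=0; cleared 0 line(s) (total 0); column heights now [0 0 4 0 0 0], max=4
Drop 2: J rot0 at col 1 lands with bottom-row=4; cleared 0 line(s) (total 0); column heights now [0 6 5 5 0 0], max=6
Drop 3: L rot2 at col 0 lands with bottom-row=5; cleared 0 line(s) (total 0); column heights now [7 7 7 5 0 0], max=7
Drop 4: Z rot0 at col 3 lands with bottom-row=4; cleared 0 line(s) (total 0); column heights now [7 7 7 6 6 5], max=7
Drop 5: L rot1 at col 0 lands with bottom-row=7; cleared 0 line(s) (total 0); column heights now [10 8 7 6 6 5], max=10
Drop 6: S rot2 at col 2 lands with bottom-row=7; cleared 0 line(s) (total 0); column heights now [10 8 8 9 9 5], max=10
Drop 7: L rot0 at col 2 lands with bottom-row=9; cleared 0 line(s) (total 0); column heights now [10 8 10 10 11 5], max=11

Answer: 0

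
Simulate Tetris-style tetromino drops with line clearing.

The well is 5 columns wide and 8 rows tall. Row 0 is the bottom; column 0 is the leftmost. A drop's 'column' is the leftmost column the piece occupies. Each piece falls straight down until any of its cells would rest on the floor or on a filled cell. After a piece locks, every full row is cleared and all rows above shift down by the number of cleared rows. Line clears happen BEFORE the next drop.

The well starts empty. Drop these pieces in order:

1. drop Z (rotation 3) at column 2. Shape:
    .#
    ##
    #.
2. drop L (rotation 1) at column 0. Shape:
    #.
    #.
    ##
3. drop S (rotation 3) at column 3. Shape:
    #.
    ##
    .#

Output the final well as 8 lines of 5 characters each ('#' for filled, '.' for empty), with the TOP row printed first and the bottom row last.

Answer: .....
.....
.....
...#.
...##
#..##
#.##.
###..

Derivation:
Drop 1: Z rot3 at col 2 lands with bottom-row=0; cleared 0 line(s) (total 0); column heights now [0 0 2 3 0], max=3
Drop 2: L rot1 at col 0 lands with bottom-row=0; cleared 0 line(s) (total 0); column heights now [3 1 2 3 0], max=3
Drop 3: S rot3 at col 3 lands with bottom-row=2; cleared 0 line(s) (total 0); column heights now [3 1 2 5 4], max=5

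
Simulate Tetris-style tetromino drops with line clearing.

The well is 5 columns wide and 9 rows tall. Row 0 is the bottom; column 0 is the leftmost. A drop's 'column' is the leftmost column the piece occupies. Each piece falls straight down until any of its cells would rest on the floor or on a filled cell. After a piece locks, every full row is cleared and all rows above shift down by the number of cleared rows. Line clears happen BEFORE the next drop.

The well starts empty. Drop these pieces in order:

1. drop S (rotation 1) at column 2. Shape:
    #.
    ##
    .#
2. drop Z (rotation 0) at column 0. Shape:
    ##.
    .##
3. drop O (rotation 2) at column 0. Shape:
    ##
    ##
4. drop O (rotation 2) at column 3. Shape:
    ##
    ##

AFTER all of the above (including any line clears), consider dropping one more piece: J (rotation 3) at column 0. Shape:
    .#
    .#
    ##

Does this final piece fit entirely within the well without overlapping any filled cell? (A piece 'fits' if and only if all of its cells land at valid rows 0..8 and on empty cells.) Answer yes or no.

Answer: no

Derivation:
Drop 1: S rot1 at col 2 lands with bottom-row=0; cleared 0 line(s) (total 0); column heights now [0 0 3 2 0], max=3
Drop 2: Z rot0 at col 0 lands with bottom-row=3; cleared 0 line(s) (total 0); column heights now [5 5 4 2 0], max=5
Drop 3: O rot2 at col 0 lands with bottom-row=5; cleared 0 line(s) (total 0); column heights now [7 7 4 2 0], max=7
Drop 4: O rot2 at col 3 lands with bottom-row=2; cleared 0 line(s) (total 0); column heights now [7 7 4 4 4], max=7
Test piece J rot3 at col 0 (width 2): heights before test = [7 7 4 4 4]; fits = False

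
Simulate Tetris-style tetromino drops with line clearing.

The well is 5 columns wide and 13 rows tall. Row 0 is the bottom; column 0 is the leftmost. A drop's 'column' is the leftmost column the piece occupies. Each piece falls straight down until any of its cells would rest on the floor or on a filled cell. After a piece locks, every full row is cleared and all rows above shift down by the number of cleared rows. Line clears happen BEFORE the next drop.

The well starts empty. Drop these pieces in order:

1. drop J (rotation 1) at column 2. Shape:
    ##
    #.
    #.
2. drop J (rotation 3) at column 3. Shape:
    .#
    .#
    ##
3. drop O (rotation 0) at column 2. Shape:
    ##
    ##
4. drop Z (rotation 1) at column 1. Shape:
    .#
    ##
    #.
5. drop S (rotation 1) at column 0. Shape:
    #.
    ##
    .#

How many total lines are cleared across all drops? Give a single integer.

Drop 1: J rot1 at col 2 lands with bottom-row=0; cleared 0 line(s) (total 0); column heights now [0 0 3 3 0], max=3
Drop 2: J rot3 at col 3 lands with bottom-row=3; cleared 0 line(s) (total 0); column heights now [0 0 3 4 6], max=6
Drop 3: O rot0 at col 2 lands with bottom-row=4; cleared 0 line(s) (total 0); column heights now [0 0 6 6 6], max=6
Drop 4: Z rot1 at col 1 lands with bottom-row=5; cleared 0 line(s) (total 0); column heights now [0 7 8 6 6], max=8
Drop 5: S rot1 at col 0 lands with bottom-row=7; cleared 0 line(s) (total 0); column heights now [10 9 8 6 6], max=10

Answer: 0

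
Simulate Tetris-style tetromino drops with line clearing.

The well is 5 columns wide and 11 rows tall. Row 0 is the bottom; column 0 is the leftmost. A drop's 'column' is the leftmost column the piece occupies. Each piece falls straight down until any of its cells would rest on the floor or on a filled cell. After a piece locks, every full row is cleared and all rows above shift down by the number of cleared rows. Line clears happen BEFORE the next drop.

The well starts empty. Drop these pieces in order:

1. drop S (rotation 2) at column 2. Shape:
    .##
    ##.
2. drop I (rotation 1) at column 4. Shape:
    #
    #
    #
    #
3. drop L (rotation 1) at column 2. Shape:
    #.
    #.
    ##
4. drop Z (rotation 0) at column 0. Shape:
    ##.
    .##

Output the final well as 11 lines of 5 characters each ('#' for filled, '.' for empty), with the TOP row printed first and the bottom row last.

Answer: .....
.....
.....
.....
##...
.##.#
..#.#
..#.#
..###
...##
..##.

Derivation:
Drop 1: S rot2 at col 2 lands with bottom-row=0; cleared 0 line(s) (total 0); column heights now [0 0 1 2 2], max=2
Drop 2: I rot1 at col 4 lands with bottom-row=2; cleared 0 line(s) (total 0); column heights now [0 0 1 2 6], max=6
Drop 3: L rot1 at col 2 lands with bottom-row=2; cleared 0 line(s) (total 0); column heights now [0 0 5 3 6], max=6
Drop 4: Z rot0 at col 0 lands with bottom-row=5; cleared 0 line(s) (total 0); column heights now [7 7 6 3 6], max=7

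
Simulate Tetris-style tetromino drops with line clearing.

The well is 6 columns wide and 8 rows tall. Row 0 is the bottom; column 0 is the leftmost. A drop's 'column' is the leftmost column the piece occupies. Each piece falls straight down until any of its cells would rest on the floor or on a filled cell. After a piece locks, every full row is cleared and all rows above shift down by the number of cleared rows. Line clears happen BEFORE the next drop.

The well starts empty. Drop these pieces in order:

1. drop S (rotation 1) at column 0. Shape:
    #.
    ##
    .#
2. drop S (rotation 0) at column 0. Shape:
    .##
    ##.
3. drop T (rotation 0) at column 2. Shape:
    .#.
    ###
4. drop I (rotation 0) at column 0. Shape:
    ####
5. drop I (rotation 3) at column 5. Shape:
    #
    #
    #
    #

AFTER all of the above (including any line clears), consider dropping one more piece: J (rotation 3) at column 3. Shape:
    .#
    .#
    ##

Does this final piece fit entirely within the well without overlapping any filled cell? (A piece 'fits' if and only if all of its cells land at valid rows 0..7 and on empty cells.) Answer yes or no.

Answer: no

Derivation:
Drop 1: S rot1 at col 0 lands with bottom-row=0; cleared 0 line(s) (total 0); column heights now [3 2 0 0 0 0], max=3
Drop 2: S rot0 at col 0 lands with bottom-row=3; cleared 0 line(s) (total 0); column heights now [4 5 5 0 0 0], max=5
Drop 3: T rot0 at col 2 lands with bottom-row=5; cleared 0 line(s) (total 0); column heights now [4 5 6 7 6 0], max=7
Drop 4: I rot0 at col 0 lands with bottom-row=7; cleared 0 line(s) (total 0); column heights now [8 8 8 8 6 0], max=8
Drop 5: I rot3 at col 5 lands with bottom-row=0; cleared 0 line(s) (total 0); column heights now [8 8 8 8 6 4], max=8
Test piece J rot3 at col 3 (width 2): heights before test = [8 8 8 8 6 4]; fits = False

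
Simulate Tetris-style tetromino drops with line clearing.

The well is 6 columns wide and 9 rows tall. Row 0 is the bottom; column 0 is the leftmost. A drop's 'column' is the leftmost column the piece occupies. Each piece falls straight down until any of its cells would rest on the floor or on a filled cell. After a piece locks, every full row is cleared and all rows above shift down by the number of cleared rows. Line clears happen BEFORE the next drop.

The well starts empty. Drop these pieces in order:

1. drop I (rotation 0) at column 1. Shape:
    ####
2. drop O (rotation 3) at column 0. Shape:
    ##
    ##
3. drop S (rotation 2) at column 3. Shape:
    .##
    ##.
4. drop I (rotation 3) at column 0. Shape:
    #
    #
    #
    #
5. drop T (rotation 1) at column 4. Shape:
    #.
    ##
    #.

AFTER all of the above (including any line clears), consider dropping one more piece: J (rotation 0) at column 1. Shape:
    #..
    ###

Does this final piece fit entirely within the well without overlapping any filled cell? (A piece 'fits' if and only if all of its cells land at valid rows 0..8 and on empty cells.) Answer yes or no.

Answer: yes

Derivation:
Drop 1: I rot0 at col 1 lands with bottom-row=0; cleared 0 line(s) (total 0); column heights now [0 1 1 1 1 0], max=1
Drop 2: O rot3 at col 0 lands with bottom-row=1; cleared 0 line(s) (total 0); column heights now [3 3 1 1 1 0], max=3
Drop 3: S rot2 at col 3 lands with bottom-row=1; cleared 0 line(s) (total 0); column heights now [3 3 1 2 3 3], max=3
Drop 4: I rot3 at col 0 lands with bottom-row=3; cleared 0 line(s) (total 0); column heights now [7 3 1 2 3 3], max=7
Drop 5: T rot1 at col 4 lands with bottom-row=3; cleared 0 line(s) (total 0); column heights now [7 3 1 2 6 5], max=7
Test piece J rot0 at col 1 (width 3): heights before test = [7 3 1 2 6 5]; fits = True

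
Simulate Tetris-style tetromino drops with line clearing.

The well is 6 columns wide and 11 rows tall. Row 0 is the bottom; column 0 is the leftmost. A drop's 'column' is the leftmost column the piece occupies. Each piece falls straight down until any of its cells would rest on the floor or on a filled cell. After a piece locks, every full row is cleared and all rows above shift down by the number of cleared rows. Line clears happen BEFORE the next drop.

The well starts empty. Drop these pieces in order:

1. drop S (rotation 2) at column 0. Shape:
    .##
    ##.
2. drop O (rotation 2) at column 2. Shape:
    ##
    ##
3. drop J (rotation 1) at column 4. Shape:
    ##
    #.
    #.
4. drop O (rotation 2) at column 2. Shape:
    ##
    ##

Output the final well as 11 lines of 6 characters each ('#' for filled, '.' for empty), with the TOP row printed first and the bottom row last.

Drop 1: S rot2 at col 0 lands with bottom-row=0; cleared 0 line(s) (total 0); column heights now [1 2 2 0 0 0], max=2
Drop 2: O rot2 at col 2 lands with bottom-row=2; cleared 0 line(s) (total 0); column heights now [1 2 4 4 0 0], max=4
Drop 3: J rot1 at col 4 lands with bottom-row=0; cleared 0 line(s) (total 0); column heights now [1 2 4 4 3 3], max=4
Drop 4: O rot2 at col 2 lands with bottom-row=4; cleared 0 line(s) (total 0); column heights now [1 2 6 6 3 3], max=6

Answer: ......
......
......
......
......
..##..
..##..
..##..
..####
.##.#.
##..#.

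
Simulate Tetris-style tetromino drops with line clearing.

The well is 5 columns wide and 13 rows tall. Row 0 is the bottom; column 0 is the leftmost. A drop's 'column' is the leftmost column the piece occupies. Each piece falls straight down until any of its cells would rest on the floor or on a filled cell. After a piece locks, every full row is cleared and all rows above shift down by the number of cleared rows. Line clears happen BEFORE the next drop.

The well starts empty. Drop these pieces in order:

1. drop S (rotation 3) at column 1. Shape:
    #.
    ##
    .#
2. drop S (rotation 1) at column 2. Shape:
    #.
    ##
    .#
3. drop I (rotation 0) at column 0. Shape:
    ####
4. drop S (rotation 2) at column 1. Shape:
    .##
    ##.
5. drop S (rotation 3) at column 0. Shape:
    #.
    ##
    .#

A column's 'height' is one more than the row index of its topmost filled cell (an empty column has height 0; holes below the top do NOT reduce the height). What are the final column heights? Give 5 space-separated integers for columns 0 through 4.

Drop 1: S rot3 at col 1 lands with bottom-row=0; cleared 0 line(s) (total 0); column heights now [0 3 2 0 0], max=3
Drop 2: S rot1 at col 2 lands with bottom-row=1; cleared 0 line(s) (total 0); column heights now [0 3 4 3 0], max=4
Drop 3: I rot0 at col 0 lands with bottom-row=4; cleared 0 line(s) (total 0); column heights now [5 5 5 5 0], max=5
Drop 4: S rot2 at col 1 lands with bottom-row=5; cleared 0 line(s) (total 0); column heights now [5 6 7 7 0], max=7
Drop 5: S rot3 at col 0 lands with bottom-row=6; cleared 0 line(s) (total 0); column heights now [9 8 7 7 0], max=9

Answer: 9 8 7 7 0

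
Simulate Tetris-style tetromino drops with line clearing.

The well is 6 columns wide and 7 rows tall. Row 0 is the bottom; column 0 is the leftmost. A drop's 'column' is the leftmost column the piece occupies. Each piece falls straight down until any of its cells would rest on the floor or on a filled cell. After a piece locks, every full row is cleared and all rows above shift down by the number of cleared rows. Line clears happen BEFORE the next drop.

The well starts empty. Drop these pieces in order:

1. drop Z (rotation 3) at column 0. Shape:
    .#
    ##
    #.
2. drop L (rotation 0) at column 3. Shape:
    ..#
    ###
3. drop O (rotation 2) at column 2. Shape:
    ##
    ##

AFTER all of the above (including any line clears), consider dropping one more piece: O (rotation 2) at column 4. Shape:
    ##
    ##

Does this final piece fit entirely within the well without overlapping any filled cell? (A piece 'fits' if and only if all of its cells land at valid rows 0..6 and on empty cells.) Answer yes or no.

Drop 1: Z rot3 at col 0 lands with bottom-row=0; cleared 0 line(s) (total 0); column heights now [2 3 0 0 0 0], max=3
Drop 2: L rot0 at col 3 lands with bottom-row=0; cleared 0 line(s) (total 0); column heights now [2 3 0 1 1 2], max=3
Drop 3: O rot2 at col 2 lands with bottom-row=1; cleared 0 line(s) (total 0); column heights now [2 3 3 3 1 2], max=3
Test piece O rot2 at col 4 (width 2): heights before test = [2 3 3 3 1 2]; fits = True

Answer: yes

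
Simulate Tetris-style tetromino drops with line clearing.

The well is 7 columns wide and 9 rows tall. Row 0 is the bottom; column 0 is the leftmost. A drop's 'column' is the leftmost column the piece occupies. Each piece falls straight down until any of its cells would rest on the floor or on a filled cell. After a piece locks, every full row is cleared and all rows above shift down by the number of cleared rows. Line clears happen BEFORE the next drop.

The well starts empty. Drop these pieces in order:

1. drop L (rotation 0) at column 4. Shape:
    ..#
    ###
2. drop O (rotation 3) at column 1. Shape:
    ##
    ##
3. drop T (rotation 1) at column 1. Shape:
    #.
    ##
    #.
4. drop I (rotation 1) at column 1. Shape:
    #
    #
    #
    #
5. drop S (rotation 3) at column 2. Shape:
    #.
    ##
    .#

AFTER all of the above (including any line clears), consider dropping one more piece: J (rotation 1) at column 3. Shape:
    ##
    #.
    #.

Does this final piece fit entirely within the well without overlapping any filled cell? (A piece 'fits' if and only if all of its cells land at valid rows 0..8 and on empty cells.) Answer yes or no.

Drop 1: L rot0 at col 4 lands with bottom-row=0; cleared 0 line(s) (total 0); column heights now [0 0 0 0 1 1 2], max=2
Drop 2: O rot3 at col 1 lands with bottom-row=0; cleared 0 line(s) (total 0); column heights now [0 2 2 0 1 1 2], max=2
Drop 3: T rot1 at col 1 lands with bottom-row=2; cleared 0 line(s) (total 0); column heights now [0 5 4 0 1 1 2], max=5
Drop 4: I rot1 at col 1 lands with bottom-row=5; cleared 0 line(s) (total 0); column heights now [0 9 4 0 1 1 2], max=9
Drop 5: S rot3 at col 2 lands with bottom-row=3; cleared 0 line(s) (total 0); column heights now [0 9 6 5 1 1 2], max=9
Test piece J rot1 at col 3 (width 2): heights before test = [0 9 6 5 1 1 2]; fits = True

Answer: yes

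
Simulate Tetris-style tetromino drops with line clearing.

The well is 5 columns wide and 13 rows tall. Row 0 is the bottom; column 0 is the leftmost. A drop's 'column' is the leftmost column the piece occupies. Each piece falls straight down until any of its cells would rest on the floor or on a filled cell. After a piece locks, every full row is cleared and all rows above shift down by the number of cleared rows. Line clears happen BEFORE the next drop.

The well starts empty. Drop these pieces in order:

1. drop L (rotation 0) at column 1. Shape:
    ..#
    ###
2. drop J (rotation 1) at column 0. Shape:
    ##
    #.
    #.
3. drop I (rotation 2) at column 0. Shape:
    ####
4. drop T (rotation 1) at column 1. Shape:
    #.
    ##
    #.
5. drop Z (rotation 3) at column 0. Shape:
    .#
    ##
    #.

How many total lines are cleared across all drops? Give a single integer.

Answer: 0

Derivation:
Drop 1: L rot0 at col 1 lands with bottom-row=0; cleared 0 line(s) (total 0); column heights now [0 1 1 2 0], max=2
Drop 2: J rot1 at col 0 lands with bottom-row=0; cleared 0 line(s) (total 0); column heights now [3 3 1 2 0], max=3
Drop 3: I rot2 at col 0 lands with bottom-row=3; cleared 0 line(s) (total 0); column heights now [4 4 4 4 0], max=4
Drop 4: T rot1 at col 1 lands with bottom-row=4; cleared 0 line(s) (total 0); column heights now [4 7 6 4 0], max=7
Drop 5: Z rot3 at col 0 lands with bottom-row=6; cleared 0 line(s) (total 0); column heights now [8 9 6 4 0], max=9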